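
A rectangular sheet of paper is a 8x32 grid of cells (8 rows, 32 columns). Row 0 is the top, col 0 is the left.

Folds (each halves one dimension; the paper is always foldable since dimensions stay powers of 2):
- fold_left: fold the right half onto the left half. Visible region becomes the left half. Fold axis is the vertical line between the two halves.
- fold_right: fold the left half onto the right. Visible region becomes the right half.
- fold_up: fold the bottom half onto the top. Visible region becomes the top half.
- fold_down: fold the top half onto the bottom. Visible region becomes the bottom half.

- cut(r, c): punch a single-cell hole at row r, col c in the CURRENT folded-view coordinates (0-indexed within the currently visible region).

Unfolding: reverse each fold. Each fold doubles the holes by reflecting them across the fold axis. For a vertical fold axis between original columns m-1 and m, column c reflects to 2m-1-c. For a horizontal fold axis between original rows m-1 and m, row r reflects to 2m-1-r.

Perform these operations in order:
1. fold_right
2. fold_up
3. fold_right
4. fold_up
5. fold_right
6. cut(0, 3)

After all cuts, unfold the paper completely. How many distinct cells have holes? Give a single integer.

Answer: 32

Derivation:
Op 1 fold_right: fold axis v@16; visible region now rows[0,8) x cols[16,32) = 8x16
Op 2 fold_up: fold axis h@4; visible region now rows[0,4) x cols[16,32) = 4x16
Op 3 fold_right: fold axis v@24; visible region now rows[0,4) x cols[24,32) = 4x8
Op 4 fold_up: fold axis h@2; visible region now rows[0,2) x cols[24,32) = 2x8
Op 5 fold_right: fold axis v@28; visible region now rows[0,2) x cols[28,32) = 2x4
Op 6 cut(0, 3): punch at orig (0,31); cuts so far [(0, 31)]; region rows[0,2) x cols[28,32) = 2x4
Unfold 1 (reflect across v@28): 2 holes -> [(0, 24), (0, 31)]
Unfold 2 (reflect across h@2): 4 holes -> [(0, 24), (0, 31), (3, 24), (3, 31)]
Unfold 3 (reflect across v@24): 8 holes -> [(0, 16), (0, 23), (0, 24), (0, 31), (3, 16), (3, 23), (3, 24), (3, 31)]
Unfold 4 (reflect across h@4): 16 holes -> [(0, 16), (0, 23), (0, 24), (0, 31), (3, 16), (3, 23), (3, 24), (3, 31), (4, 16), (4, 23), (4, 24), (4, 31), (7, 16), (7, 23), (7, 24), (7, 31)]
Unfold 5 (reflect across v@16): 32 holes -> [(0, 0), (0, 7), (0, 8), (0, 15), (0, 16), (0, 23), (0, 24), (0, 31), (3, 0), (3, 7), (3, 8), (3, 15), (3, 16), (3, 23), (3, 24), (3, 31), (4, 0), (4, 7), (4, 8), (4, 15), (4, 16), (4, 23), (4, 24), (4, 31), (7, 0), (7, 7), (7, 8), (7, 15), (7, 16), (7, 23), (7, 24), (7, 31)]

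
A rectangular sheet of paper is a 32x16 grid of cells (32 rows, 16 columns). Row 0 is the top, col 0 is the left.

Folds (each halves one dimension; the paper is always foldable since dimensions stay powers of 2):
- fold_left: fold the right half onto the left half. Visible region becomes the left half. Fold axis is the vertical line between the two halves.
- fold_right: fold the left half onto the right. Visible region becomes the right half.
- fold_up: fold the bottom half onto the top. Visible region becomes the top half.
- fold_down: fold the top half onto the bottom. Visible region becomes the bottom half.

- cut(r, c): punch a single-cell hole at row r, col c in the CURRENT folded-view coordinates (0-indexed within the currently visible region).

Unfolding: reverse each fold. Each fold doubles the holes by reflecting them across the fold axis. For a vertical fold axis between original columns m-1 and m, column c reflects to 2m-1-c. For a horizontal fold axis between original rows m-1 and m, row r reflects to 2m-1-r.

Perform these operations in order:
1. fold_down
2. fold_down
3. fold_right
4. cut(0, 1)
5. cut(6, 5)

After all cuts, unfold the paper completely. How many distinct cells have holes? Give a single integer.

Answer: 16

Derivation:
Op 1 fold_down: fold axis h@16; visible region now rows[16,32) x cols[0,16) = 16x16
Op 2 fold_down: fold axis h@24; visible region now rows[24,32) x cols[0,16) = 8x16
Op 3 fold_right: fold axis v@8; visible region now rows[24,32) x cols[8,16) = 8x8
Op 4 cut(0, 1): punch at orig (24,9); cuts so far [(24, 9)]; region rows[24,32) x cols[8,16) = 8x8
Op 5 cut(6, 5): punch at orig (30,13); cuts so far [(24, 9), (30, 13)]; region rows[24,32) x cols[8,16) = 8x8
Unfold 1 (reflect across v@8): 4 holes -> [(24, 6), (24, 9), (30, 2), (30, 13)]
Unfold 2 (reflect across h@24): 8 holes -> [(17, 2), (17, 13), (23, 6), (23, 9), (24, 6), (24, 9), (30, 2), (30, 13)]
Unfold 3 (reflect across h@16): 16 holes -> [(1, 2), (1, 13), (7, 6), (7, 9), (8, 6), (8, 9), (14, 2), (14, 13), (17, 2), (17, 13), (23, 6), (23, 9), (24, 6), (24, 9), (30, 2), (30, 13)]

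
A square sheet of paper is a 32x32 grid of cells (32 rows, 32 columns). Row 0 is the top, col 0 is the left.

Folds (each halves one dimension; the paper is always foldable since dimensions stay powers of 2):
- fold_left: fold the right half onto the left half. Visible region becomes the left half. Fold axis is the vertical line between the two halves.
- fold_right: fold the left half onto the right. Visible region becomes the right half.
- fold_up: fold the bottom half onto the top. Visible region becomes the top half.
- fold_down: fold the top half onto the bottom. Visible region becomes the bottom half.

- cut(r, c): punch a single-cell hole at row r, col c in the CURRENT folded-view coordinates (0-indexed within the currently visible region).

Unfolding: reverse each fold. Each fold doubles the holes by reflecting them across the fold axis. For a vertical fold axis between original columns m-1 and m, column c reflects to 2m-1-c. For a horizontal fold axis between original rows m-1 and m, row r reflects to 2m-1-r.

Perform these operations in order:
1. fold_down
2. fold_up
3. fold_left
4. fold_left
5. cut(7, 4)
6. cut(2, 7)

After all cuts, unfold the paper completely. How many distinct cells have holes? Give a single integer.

Answer: 32

Derivation:
Op 1 fold_down: fold axis h@16; visible region now rows[16,32) x cols[0,32) = 16x32
Op 2 fold_up: fold axis h@24; visible region now rows[16,24) x cols[0,32) = 8x32
Op 3 fold_left: fold axis v@16; visible region now rows[16,24) x cols[0,16) = 8x16
Op 4 fold_left: fold axis v@8; visible region now rows[16,24) x cols[0,8) = 8x8
Op 5 cut(7, 4): punch at orig (23,4); cuts so far [(23, 4)]; region rows[16,24) x cols[0,8) = 8x8
Op 6 cut(2, 7): punch at orig (18,7); cuts so far [(18, 7), (23, 4)]; region rows[16,24) x cols[0,8) = 8x8
Unfold 1 (reflect across v@8): 4 holes -> [(18, 7), (18, 8), (23, 4), (23, 11)]
Unfold 2 (reflect across v@16): 8 holes -> [(18, 7), (18, 8), (18, 23), (18, 24), (23, 4), (23, 11), (23, 20), (23, 27)]
Unfold 3 (reflect across h@24): 16 holes -> [(18, 7), (18, 8), (18, 23), (18, 24), (23, 4), (23, 11), (23, 20), (23, 27), (24, 4), (24, 11), (24, 20), (24, 27), (29, 7), (29, 8), (29, 23), (29, 24)]
Unfold 4 (reflect across h@16): 32 holes -> [(2, 7), (2, 8), (2, 23), (2, 24), (7, 4), (7, 11), (7, 20), (7, 27), (8, 4), (8, 11), (8, 20), (8, 27), (13, 7), (13, 8), (13, 23), (13, 24), (18, 7), (18, 8), (18, 23), (18, 24), (23, 4), (23, 11), (23, 20), (23, 27), (24, 4), (24, 11), (24, 20), (24, 27), (29, 7), (29, 8), (29, 23), (29, 24)]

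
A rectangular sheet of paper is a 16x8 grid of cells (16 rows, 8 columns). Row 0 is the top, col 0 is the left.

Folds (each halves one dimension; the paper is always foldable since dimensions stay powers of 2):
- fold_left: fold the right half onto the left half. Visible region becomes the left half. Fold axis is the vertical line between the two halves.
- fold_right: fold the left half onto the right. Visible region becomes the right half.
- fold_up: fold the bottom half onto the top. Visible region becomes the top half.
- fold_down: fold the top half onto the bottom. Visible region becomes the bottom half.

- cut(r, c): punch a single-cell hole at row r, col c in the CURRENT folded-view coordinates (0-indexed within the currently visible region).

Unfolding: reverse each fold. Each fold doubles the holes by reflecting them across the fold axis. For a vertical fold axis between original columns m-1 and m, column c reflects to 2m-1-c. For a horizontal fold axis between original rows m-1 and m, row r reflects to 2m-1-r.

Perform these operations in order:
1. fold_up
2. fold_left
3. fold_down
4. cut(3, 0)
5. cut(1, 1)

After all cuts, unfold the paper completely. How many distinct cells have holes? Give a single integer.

Op 1 fold_up: fold axis h@8; visible region now rows[0,8) x cols[0,8) = 8x8
Op 2 fold_left: fold axis v@4; visible region now rows[0,8) x cols[0,4) = 8x4
Op 3 fold_down: fold axis h@4; visible region now rows[4,8) x cols[0,4) = 4x4
Op 4 cut(3, 0): punch at orig (7,0); cuts so far [(7, 0)]; region rows[4,8) x cols[0,4) = 4x4
Op 5 cut(1, 1): punch at orig (5,1); cuts so far [(5, 1), (7, 0)]; region rows[4,8) x cols[0,4) = 4x4
Unfold 1 (reflect across h@4): 4 holes -> [(0, 0), (2, 1), (5, 1), (7, 0)]
Unfold 2 (reflect across v@4): 8 holes -> [(0, 0), (0, 7), (2, 1), (2, 6), (5, 1), (5, 6), (7, 0), (7, 7)]
Unfold 3 (reflect across h@8): 16 holes -> [(0, 0), (0, 7), (2, 1), (2, 6), (5, 1), (5, 6), (7, 0), (7, 7), (8, 0), (8, 7), (10, 1), (10, 6), (13, 1), (13, 6), (15, 0), (15, 7)]

Answer: 16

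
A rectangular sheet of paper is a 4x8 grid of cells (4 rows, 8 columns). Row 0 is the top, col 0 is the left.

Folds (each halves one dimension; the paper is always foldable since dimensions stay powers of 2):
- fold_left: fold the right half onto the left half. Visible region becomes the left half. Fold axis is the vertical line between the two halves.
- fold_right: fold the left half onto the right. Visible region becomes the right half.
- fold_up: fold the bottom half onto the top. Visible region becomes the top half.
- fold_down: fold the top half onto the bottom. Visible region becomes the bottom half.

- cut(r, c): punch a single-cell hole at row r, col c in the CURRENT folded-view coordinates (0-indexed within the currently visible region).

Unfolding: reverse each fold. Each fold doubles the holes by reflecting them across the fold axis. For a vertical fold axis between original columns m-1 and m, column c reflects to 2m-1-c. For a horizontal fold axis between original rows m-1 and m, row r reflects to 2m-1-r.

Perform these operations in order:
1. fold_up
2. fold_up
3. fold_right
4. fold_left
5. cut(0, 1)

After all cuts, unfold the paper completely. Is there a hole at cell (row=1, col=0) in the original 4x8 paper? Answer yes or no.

Answer: no

Derivation:
Op 1 fold_up: fold axis h@2; visible region now rows[0,2) x cols[0,8) = 2x8
Op 2 fold_up: fold axis h@1; visible region now rows[0,1) x cols[0,8) = 1x8
Op 3 fold_right: fold axis v@4; visible region now rows[0,1) x cols[4,8) = 1x4
Op 4 fold_left: fold axis v@6; visible region now rows[0,1) x cols[4,6) = 1x2
Op 5 cut(0, 1): punch at orig (0,5); cuts so far [(0, 5)]; region rows[0,1) x cols[4,6) = 1x2
Unfold 1 (reflect across v@6): 2 holes -> [(0, 5), (0, 6)]
Unfold 2 (reflect across v@4): 4 holes -> [(0, 1), (0, 2), (0, 5), (0, 6)]
Unfold 3 (reflect across h@1): 8 holes -> [(0, 1), (0, 2), (0, 5), (0, 6), (1, 1), (1, 2), (1, 5), (1, 6)]
Unfold 4 (reflect across h@2): 16 holes -> [(0, 1), (0, 2), (0, 5), (0, 6), (1, 1), (1, 2), (1, 5), (1, 6), (2, 1), (2, 2), (2, 5), (2, 6), (3, 1), (3, 2), (3, 5), (3, 6)]
Holes: [(0, 1), (0, 2), (0, 5), (0, 6), (1, 1), (1, 2), (1, 5), (1, 6), (2, 1), (2, 2), (2, 5), (2, 6), (3, 1), (3, 2), (3, 5), (3, 6)]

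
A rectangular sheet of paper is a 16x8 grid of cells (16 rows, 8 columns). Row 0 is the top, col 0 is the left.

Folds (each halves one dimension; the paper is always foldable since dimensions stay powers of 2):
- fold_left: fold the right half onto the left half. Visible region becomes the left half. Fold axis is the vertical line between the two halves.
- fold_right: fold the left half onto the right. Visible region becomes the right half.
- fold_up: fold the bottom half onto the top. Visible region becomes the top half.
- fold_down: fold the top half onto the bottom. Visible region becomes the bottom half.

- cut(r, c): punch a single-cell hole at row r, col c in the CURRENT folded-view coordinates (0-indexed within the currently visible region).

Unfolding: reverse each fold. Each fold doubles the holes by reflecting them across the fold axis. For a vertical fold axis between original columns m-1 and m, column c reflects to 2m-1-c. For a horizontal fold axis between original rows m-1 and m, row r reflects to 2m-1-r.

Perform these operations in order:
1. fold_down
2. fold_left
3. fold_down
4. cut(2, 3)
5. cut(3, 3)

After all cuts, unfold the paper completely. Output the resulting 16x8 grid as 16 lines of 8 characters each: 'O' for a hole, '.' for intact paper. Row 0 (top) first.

Op 1 fold_down: fold axis h@8; visible region now rows[8,16) x cols[0,8) = 8x8
Op 2 fold_left: fold axis v@4; visible region now rows[8,16) x cols[0,4) = 8x4
Op 3 fold_down: fold axis h@12; visible region now rows[12,16) x cols[0,4) = 4x4
Op 4 cut(2, 3): punch at orig (14,3); cuts so far [(14, 3)]; region rows[12,16) x cols[0,4) = 4x4
Op 5 cut(3, 3): punch at orig (15,3); cuts so far [(14, 3), (15, 3)]; region rows[12,16) x cols[0,4) = 4x4
Unfold 1 (reflect across h@12): 4 holes -> [(8, 3), (9, 3), (14, 3), (15, 3)]
Unfold 2 (reflect across v@4): 8 holes -> [(8, 3), (8, 4), (9, 3), (9, 4), (14, 3), (14, 4), (15, 3), (15, 4)]
Unfold 3 (reflect across h@8): 16 holes -> [(0, 3), (0, 4), (1, 3), (1, 4), (6, 3), (6, 4), (7, 3), (7, 4), (8, 3), (8, 4), (9, 3), (9, 4), (14, 3), (14, 4), (15, 3), (15, 4)]

Answer: ...OO...
...OO...
........
........
........
........
...OO...
...OO...
...OO...
...OO...
........
........
........
........
...OO...
...OO...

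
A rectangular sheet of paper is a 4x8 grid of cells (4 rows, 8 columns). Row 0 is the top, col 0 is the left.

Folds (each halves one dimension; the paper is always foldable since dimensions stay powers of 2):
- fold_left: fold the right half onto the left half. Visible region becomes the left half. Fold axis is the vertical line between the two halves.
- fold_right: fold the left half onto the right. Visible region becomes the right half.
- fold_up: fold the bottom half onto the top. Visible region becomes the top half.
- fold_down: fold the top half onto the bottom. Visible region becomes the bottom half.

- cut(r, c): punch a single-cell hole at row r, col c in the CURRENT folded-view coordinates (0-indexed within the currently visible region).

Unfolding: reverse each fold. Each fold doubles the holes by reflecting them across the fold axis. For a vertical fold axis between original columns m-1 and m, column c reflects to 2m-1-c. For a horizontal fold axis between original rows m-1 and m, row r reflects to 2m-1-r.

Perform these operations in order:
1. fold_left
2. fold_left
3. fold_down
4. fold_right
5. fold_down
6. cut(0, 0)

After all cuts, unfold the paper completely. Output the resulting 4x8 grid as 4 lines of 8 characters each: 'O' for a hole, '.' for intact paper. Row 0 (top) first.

Answer: OOOOOOOO
OOOOOOOO
OOOOOOOO
OOOOOOOO

Derivation:
Op 1 fold_left: fold axis v@4; visible region now rows[0,4) x cols[0,4) = 4x4
Op 2 fold_left: fold axis v@2; visible region now rows[0,4) x cols[0,2) = 4x2
Op 3 fold_down: fold axis h@2; visible region now rows[2,4) x cols[0,2) = 2x2
Op 4 fold_right: fold axis v@1; visible region now rows[2,4) x cols[1,2) = 2x1
Op 5 fold_down: fold axis h@3; visible region now rows[3,4) x cols[1,2) = 1x1
Op 6 cut(0, 0): punch at orig (3,1); cuts so far [(3, 1)]; region rows[3,4) x cols[1,2) = 1x1
Unfold 1 (reflect across h@3): 2 holes -> [(2, 1), (3, 1)]
Unfold 2 (reflect across v@1): 4 holes -> [(2, 0), (2, 1), (3, 0), (3, 1)]
Unfold 3 (reflect across h@2): 8 holes -> [(0, 0), (0, 1), (1, 0), (1, 1), (2, 0), (2, 1), (3, 0), (3, 1)]
Unfold 4 (reflect across v@2): 16 holes -> [(0, 0), (0, 1), (0, 2), (0, 3), (1, 0), (1, 1), (1, 2), (1, 3), (2, 0), (2, 1), (2, 2), (2, 3), (3, 0), (3, 1), (3, 2), (3, 3)]
Unfold 5 (reflect across v@4): 32 holes -> [(0, 0), (0, 1), (0, 2), (0, 3), (0, 4), (0, 5), (0, 6), (0, 7), (1, 0), (1, 1), (1, 2), (1, 3), (1, 4), (1, 5), (1, 6), (1, 7), (2, 0), (2, 1), (2, 2), (2, 3), (2, 4), (2, 5), (2, 6), (2, 7), (3, 0), (3, 1), (3, 2), (3, 3), (3, 4), (3, 5), (3, 6), (3, 7)]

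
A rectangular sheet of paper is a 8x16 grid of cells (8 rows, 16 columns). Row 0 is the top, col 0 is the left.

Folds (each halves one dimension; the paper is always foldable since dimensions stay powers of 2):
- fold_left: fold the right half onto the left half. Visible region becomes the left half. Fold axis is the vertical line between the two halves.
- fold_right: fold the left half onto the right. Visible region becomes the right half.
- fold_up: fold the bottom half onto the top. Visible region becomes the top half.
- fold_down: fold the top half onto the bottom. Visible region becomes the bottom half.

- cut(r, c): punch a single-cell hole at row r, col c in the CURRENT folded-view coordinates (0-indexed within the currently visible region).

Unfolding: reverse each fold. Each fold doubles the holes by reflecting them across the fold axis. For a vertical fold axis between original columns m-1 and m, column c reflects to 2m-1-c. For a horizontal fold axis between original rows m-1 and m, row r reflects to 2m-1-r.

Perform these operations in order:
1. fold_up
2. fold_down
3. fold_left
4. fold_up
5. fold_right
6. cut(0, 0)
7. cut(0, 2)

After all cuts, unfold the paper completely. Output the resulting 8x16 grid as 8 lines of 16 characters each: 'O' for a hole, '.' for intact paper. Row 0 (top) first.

Op 1 fold_up: fold axis h@4; visible region now rows[0,4) x cols[0,16) = 4x16
Op 2 fold_down: fold axis h@2; visible region now rows[2,4) x cols[0,16) = 2x16
Op 3 fold_left: fold axis v@8; visible region now rows[2,4) x cols[0,8) = 2x8
Op 4 fold_up: fold axis h@3; visible region now rows[2,3) x cols[0,8) = 1x8
Op 5 fold_right: fold axis v@4; visible region now rows[2,3) x cols[4,8) = 1x4
Op 6 cut(0, 0): punch at orig (2,4); cuts so far [(2, 4)]; region rows[2,3) x cols[4,8) = 1x4
Op 7 cut(0, 2): punch at orig (2,6); cuts so far [(2, 4), (2, 6)]; region rows[2,3) x cols[4,8) = 1x4
Unfold 1 (reflect across v@4): 4 holes -> [(2, 1), (2, 3), (2, 4), (2, 6)]
Unfold 2 (reflect across h@3): 8 holes -> [(2, 1), (2, 3), (2, 4), (2, 6), (3, 1), (3, 3), (3, 4), (3, 6)]
Unfold 3 (reflect across v@8): 16 holes -> [(2, 1), (2, 3), (2, 4), (2, 6), (2, 9), (2, 11), (2, 12), (2, 14), (3, 1), (3, 3), (3, 4), (3, 6), (3, 9), (3, 11), (3, 12), (3, 14)]
Unfold 4 (reflect across h@2): 32 holes -> [(0, 1), (0, 3), (0, 4), (0, 6), (0, 9), (0, 11), (0, 12), (0, 14), (1, 1), (1, 3), (1, 4), (1, 6), (1, 9), (1, 11), (1, 12), (1, 14), (2, 1), (2, 3), (2, 4), (2, 6), (2, 9), (2, 11), (2, 12), (2, 14), (3, 1), (3, 3), (3, 4), (3, 6), (3, 9), (3, 11), (3, 12), (3, 14)]
Unfold 5 (reflect across h@4): 64 holes -> [(0, 1), (0, 3), (0, 4), (0, 6), (0, 9), (0, 11), (0, 12), (0, 14), (1, 1), (1, 3), (1, 4), (1, 6), (1, 9), (1, 11), (1, 12), (1, 14), (2, 1), (2, 3), (2, 4), (2, 6), (2, 9), (2, 11), (2, 12), (2, 14), (3, 1), (3, 3), (3, 4), (3, 6), (3, 9), (3, 11), (3, 12), (3, 14), (4, 1), (4, 3), (4, 4), (4, 6), (4, 9), (4, 11), (4, 12), (4, 14), (5, 1), (5, 3), (5, 4), (5, 6), (5, 9), (5, 11), (5, 12), (5, 14), (6, 1), (6, 3), (6, 4), (6, 6), (6, 9), (6, 11), (6, 12), (6, 14), (7, 1), (7, 3), (7, 4), (7, 6), (7, 9), (7, 11), (7, 12), (7, 14)]

Answer: .O.OO.O..O.OO.O.
.O.OO.O..O.OO.O.
.O.OO.O..O.OO.O.
.O.OO.O..O.OO.O.
.O.OO.O..O.OO.O.
.O.OO.O..O.OO.O.
.O.OO.O..O.OO.O.
.O.OO.O..O.OO.O.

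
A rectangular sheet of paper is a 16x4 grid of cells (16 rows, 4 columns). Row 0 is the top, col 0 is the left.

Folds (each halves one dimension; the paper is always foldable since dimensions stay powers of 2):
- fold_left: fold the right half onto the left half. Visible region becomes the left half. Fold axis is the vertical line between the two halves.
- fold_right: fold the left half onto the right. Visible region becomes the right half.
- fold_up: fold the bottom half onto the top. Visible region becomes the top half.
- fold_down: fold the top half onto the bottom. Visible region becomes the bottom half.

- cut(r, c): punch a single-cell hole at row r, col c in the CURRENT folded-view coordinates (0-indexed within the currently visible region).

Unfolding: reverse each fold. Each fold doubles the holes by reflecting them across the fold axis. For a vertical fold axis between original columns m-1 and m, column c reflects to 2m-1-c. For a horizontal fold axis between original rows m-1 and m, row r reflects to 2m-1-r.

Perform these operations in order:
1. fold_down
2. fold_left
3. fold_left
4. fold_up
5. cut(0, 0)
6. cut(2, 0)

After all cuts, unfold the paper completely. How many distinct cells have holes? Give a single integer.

Op 1 fold_down: fold axis h@8; visible region now rows[8,16) x cols[0,4) = 8x4
Op 2 fold_left: fold axis v@2; visible region now rows[8,16) x cols[0,2) = 8x2
Op 3 fold_left: fold axis v@1; visible region now rows[8,16) x cols[0,1) = 8x1
Op 4 fold_up: fold axis h@12; visible region now rows[8,12) x cols[0,1) = 4x1
Op 5 cut(0, 0): punch at orig (8,0); cuts so far [(8, 0)]; region rows[8,12) x cols[0,1) = 4x1
Op 6 cut(2, 0): punch at orig (10,0); cuts so far [(8, 0), (10, 0)]; region rows[8,12) x cols[0,1) = 4x1
Unfold 1 (reflect across h@12): 4 holes -> [(8, 0), (10, 0), (13, 0), (15, 0)]
Unfold 2 (reflect across v@1): 8 holes -> [(8, 0), (8, 1), (10, 0), (10, 1), (13, 0), (13, 1), (15, 0), (15, 1)]
Unfold 3 (reflect across v@2): 16 holes -> [(8, 0), (8, 1), (8, 2), (8, 3), (10, 0), (10, 1), (10, 2), (10, 3), (13, 0), (13, 1), (13, 2), (13, 3), (15, 0), (15, 1), (15, 2), (15, 3)]
Unfold 4 (reflect across h@8): 32 holes -> [(0, 0), (0, 1), (0, 2), (0, 3), (2, 0), (2, 1), (2, 2), (2, 3), (5, 0), (5, 1), (5, 2), (5, 3), (7, 0), (7, 1), (7, 2), (7, 3), (8, 0), (8, 1), (8, 2), (8, 3), (10, 0), (10, 1), (10, 2), (10, 3), (13, 0), (13, 1), (13, 2), (13, 3), (15, 0), (15, 1), (15, 2), (15, 3)]

Answer: 32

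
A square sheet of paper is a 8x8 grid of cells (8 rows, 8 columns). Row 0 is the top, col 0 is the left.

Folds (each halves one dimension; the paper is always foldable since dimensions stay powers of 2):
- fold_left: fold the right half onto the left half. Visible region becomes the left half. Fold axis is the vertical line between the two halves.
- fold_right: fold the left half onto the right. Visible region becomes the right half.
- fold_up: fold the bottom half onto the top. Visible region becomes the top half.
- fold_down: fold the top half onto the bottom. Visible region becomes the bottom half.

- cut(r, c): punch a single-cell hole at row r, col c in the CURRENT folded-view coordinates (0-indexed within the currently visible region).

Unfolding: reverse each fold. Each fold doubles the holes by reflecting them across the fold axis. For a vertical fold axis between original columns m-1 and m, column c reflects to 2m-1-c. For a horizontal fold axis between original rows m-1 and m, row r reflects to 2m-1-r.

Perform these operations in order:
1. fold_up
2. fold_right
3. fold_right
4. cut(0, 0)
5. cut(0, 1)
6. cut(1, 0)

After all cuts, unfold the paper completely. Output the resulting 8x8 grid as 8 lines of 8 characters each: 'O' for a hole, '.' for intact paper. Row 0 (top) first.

Answer: OOOOOOOO
.OO..OO.
........
........
........
........
.OO..OO.
OOOOOOOO

Derivation:
Op 1 fold_up: fold axis h@4; visible region now rows[0,4) x cols[0,8) = 4x8
Op 2 fold_right: fold axis v@4; visible region now rows[0,4) x cols[4,8) = 4x4
Op 3 fold_right: fold axis v@6; visible region now rows[0,4) x cols[6,8) = 4x2
Op 4 cut(0, 0): punch at orig (0,6); cuts so far [(0, 6)]; region rows[0,4) x cols[6,8) = 4x2
Op 5 cut(0, 1): punch at orig (0,7); cuts so far [(0, 6), (0, 7)]; region rows[0,4) x cols[6,8) = 4x2
Op 6 cut(1, 0): punch at orig (1,6); cuts so far [(0, 6), (0, 7), (1, 6)]; region rows[0,4) x cols[6,8) = 4x2
Unfold 1 (reflect across v@6): 6 holes -> [(0, 4), (0, 5), (0, 6), (0, 7), (1, 5), (1, 6)]
Unfold 2 (reflect across v@4): 12 holes -> [(0, 0), (0, 1), (0, 2), (0, 3), (0, 4), (0, 5), (0, 6), (0, 7), (1, 1), (1, 2), (1, 5), (1, 6)]
Unfold 3 (reflect across h@4): 24 holes -> [(0, 0), (0, 1), (0, 2), (0, 3), (0, 4), (0, 5), (0, 6), (0, 7), (1, 1), (1, 2), (1, 5), (1, 6), (6, 1), (6, 2), (6, 5), (6, 6), (7, 0), (7, 1), (7, 2), (7, 3), (7, 4), (7, 5), (7, 6), (7, 7)]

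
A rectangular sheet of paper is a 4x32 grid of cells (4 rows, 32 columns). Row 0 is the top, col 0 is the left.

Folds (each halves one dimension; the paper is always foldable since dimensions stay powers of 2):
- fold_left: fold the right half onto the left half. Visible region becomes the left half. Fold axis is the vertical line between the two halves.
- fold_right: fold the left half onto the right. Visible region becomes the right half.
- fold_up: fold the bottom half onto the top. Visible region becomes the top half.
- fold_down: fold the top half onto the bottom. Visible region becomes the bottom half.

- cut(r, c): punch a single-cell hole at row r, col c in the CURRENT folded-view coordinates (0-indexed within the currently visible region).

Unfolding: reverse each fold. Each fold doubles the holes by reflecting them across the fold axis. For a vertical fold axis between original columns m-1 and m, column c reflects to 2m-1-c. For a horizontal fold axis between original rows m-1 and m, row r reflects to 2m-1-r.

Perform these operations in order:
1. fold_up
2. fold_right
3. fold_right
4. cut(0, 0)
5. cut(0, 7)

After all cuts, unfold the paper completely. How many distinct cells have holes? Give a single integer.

Answer: 16

Derivation:
Op 1 fold_up: fold axis h@2; visible region now rows[0,2) x cols[0,32) = 2x32
Op 2 fold_right: fold axis v@16; visible region now rows[0,2) x cols[16,32) = 2x16
Op 3 fold_right: fold axis v@24; visible region now rows[0,2) x cols[24,32) = 2x8
Op 4 cut(0, 0): punch at orig (0,24); cuts so far [(0, 24)]; region rows[0,2) x cols[24,32) = 2x8
Op 5 cut(0, 7): punch at orig (0,31); cuts so far [(0, 24), (0, 31)]; region rows[0,2) x cols[24,32) = 2x8
Unfold 1 (reflect across v@24): 4 holes -> [(0, 16), (0, 23), (0, 24), (0, 31)]
Unfold 2 (reflect across v@16): 8 holes -> [(0, 0), (0, 7), (0, 8), (0, 15), (0, 16), (0, 23), (0, 24), (0, 31)]
Unfold 3 (reflect across h@2): 16 holes -> [(0, 0), (0, 7), (0, 8), (0, 15), (0, 16), (0, 23), (0, 24), (0, 31), (3, 0), (3, 7), (3, 8), (3, 15), (3, 16), (3, 23), (3, 24), (3, 31)]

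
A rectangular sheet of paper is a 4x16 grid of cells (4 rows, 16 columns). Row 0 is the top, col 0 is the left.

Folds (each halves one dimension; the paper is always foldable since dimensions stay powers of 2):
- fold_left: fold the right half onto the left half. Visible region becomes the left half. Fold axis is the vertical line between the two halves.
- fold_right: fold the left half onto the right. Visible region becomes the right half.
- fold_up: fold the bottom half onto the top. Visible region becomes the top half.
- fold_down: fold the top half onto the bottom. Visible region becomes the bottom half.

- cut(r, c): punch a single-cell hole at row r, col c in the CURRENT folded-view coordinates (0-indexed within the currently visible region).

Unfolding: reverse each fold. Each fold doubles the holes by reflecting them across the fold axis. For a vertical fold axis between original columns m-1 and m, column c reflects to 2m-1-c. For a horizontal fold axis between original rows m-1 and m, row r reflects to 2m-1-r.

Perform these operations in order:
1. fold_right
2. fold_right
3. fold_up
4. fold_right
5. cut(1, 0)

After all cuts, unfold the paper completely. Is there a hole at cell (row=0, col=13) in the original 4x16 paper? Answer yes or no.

Answer: no

Derivation:
Op 1 fold_right: fold axis v@8; visible region now rows[0,4) x cols[8,16) = 4x8
Op 2 fold_right: fold axis v@12; visible region now rows[0,4) x cols[12,16) = 4x4
Op 3 fold_up: fold axis h@2; visible region now rows[0,2) x cols[12,16) = 2x4
Op 4 fold_right: fold axis v@14; visible region now rows[0,2) x cols[14,16) = 2x2
Op 5 cut(1, 0): punch at orig (1,14); cuts so far [(1, 14)]; region rows[0,2) x cols[14,16) = 2x2
Unfold 1 (reflect across v@14): 2 holes -> [(1, 13), (1, 14)]
Unfold 2 (reflect across h@2): 4 holes -> [(1, 13), (1, 14), (2, 13), (2, 14)]
Unfold 3 (reflect across v@12): 8 holes -> [(1, 9), (1, 10), (1, 13), (1, 14), (2, 9), (2, 10), (2, 13), (2, 14)]
Unfold 4 (reflect across v@8): 16 holes -> [(1, 1), (1, 2), (1, 5), (1, 6), (1, 9), (1, 10), (1, 13), (1, 14), (2, 1), (2, 2), (2, 5), (2, 6), (2, 9), (2, 10), (2, 13), (2, 14)]
Holes: [(1, 1), (1, 2), (1, 5), (1, 6), (1, 9), (1, 10), (1, 13), (1, 14), (2, 1), (2, 2), (2, 5), (2, 6), (2, 9), (2, 10), (2, 13), (2, 14)]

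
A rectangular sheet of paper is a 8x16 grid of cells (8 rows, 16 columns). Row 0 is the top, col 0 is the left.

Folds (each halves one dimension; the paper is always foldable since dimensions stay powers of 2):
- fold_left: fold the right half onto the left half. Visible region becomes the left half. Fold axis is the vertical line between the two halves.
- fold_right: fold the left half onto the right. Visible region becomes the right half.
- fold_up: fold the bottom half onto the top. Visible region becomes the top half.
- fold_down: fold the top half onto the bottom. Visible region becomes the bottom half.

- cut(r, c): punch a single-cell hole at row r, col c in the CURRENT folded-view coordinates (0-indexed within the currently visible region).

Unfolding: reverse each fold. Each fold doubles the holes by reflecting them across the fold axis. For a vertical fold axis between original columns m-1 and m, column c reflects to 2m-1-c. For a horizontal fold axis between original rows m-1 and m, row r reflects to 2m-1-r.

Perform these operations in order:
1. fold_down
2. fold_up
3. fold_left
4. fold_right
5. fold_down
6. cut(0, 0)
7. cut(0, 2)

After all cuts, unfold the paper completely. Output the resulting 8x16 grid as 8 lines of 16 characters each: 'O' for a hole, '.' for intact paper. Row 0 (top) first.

Answer: .O.OO.O..O.OO.O.
.O.OO.O..O.OO.O.
.O.OO.O..O.OO.O.
.O.OO.O..O.OO.O.
.O.OO.O..O.OO.O.
.O.OO.O..O.OO.O.
.O.OO.O..O.OO.O.
.O.OO.O..O.OO.O.

Derivation:
Op 1 fold_down: fold axis h@4; visible region now rows[4,8) x cols[0,16) = 4x16
Op 2 fold_up: fold axis h@6; visible region now rows[4,6) x cols[0,16) = 2x16
Op 3 fold_left: fold axis v@8; visible region now rows[4,6) x cols[0,8) = 2x8
Op 4 fold_right: fold axis v@4; visible region now rows[4,6) x cols[4,8) = 2x4
Op 5 fold_down: fold axis h@5; visible region now rows[5,6) x cols[4,8) = 1x4
Op 6 cut(0, 0): punch at orig (5,4); cuts so far [(5, 4)]; region rows[5,6) x cols[4,8) = 1x4
Op 7 cut(0, 2): punch at orig (5,6); cuts so far [(5, 4), (5, 6)]; region rows[5,6) x cols[4,8) = 1x4
Unfold 1 (reflect across h@5): 4 holes -> [(4, 4), (4, 6), (5, 4), (5, 6)]
Unfold 2 (reflect across v@4): 8 holes -> [(4, 1), (4, 3), (4, 4), (4, 6), (5, 1), (5, 3), (5, 4), (5, 6)]
Unfold 3 (reflect across v@8): 16 holes -> [(4, 1), (4, 3), (4, 4), (4, 6), (4, 9), (4, 11), (4, 12), (4, 14), (5, 1), (5, 3), (5, 4), (5, 6), (5, 9), (5, 11), (5, 12), (5, 14)]
Unfold 4 (reflect across h@6): 32 holes -> [(4, 1), (4, 3), (4, 4), (4, 6), (4, 9), (4, 11), (4, 12), (4, 14), (5, 1), (5, 3), (5, 4), (5, 6), (5, 9), (5, 11), (5, 12), (5, 14), (6, 1), (6, 3), (6, 4), (6, 6), (6, 9), (6, 11), (6, 12), (6, 14), (7, 1), (7, 3), (7, 4), (7, 6), (7, 9), (7, 11), (7, 12), (7, 14)]
Unfold 5 (reflect across h@4): 64 holes -> [(0, 1), (0, 3), (0, 4), (0, 6), (0, 9), (0, 11), (0, 12), (0, 14), (1, 1), (1, 3), (1, 4), (1, 6), (1, 9), (1, 11), (1, 12), (1, 14), (2, 1), (2, 3), (2, 4), (2, 6), (2, 9), (2, 11), (2, 12), (2, 14), (3, 1), (3, 3), (3, 4), (3, 6), (3, 9), (3, 11), (3, 12), (3, 14), (4, 1), (4, 3), (4, 4), (4, 6), (4, 9), (4, 11), (4, 12), (4, 14), (5, 1), (5, 3), (5, 4), (5, 6), (5, 9), (5, 11), (5, 12), (5, 14), (6, 1), (6, 3), (6, 4), (6, 6), (6, 9), (6, 11), (6, 12), (6, 14), (7, 1), (7, 3), (7, 4), (7, 6), (7, 9), (7, 11), (7, 12), (7, 14)]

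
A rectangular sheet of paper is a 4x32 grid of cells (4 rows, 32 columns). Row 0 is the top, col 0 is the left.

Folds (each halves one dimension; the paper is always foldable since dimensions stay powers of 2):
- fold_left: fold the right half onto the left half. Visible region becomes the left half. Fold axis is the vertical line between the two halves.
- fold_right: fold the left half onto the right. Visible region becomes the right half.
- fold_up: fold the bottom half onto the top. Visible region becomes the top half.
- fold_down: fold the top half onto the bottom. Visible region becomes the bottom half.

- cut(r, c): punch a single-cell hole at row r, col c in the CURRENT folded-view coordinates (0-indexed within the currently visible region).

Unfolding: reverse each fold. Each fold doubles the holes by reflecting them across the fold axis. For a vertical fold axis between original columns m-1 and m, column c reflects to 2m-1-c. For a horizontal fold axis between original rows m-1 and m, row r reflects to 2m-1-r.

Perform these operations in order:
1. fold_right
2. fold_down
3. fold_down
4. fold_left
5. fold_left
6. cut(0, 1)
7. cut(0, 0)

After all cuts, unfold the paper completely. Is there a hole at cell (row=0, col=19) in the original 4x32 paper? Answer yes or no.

Answer: no

Derivation:
Op 1 fold_right: fold axis v@16; visible region now rows[0,4) x cols[16,32) = 4x16
Op 2 fold_down: fold axis h@2; visible region now rows[2,4) x cols[16,32) = 2x16
Op 3 fold_down: fold axis h@3; visible region now rows[3,4) x cols[16,32) = 1x16
Op 4 fold_left: fold axis v@24; visible region now rows[3,4) x cols[16,24) = 1x8
Op 5 fold_left: fold axis v@20; visible region now rows[3,4) x cols[16,20) = 1x4
Op 6 cut(0, 1): punch at orig (3,17); cuts so far [(3, 17)]; region rows[3,4) x cols[16,20) = 1x4
Op 7 cut(0, 0): punch at orig (3,16); cuts so far [(3, 16), (3, 17)]; region rows[3,4) x cols[16,20) = 1x4
Unfold 1 (reflect across v@20): 4 holes -> [(3, 16), (3, 17), (3, 22), (3, 23)]
Unfold 2 (reflect across v@24): 8 holes -> [(3, 16), (3, 17), (3, 22), (3, 23), (3, 24), (3, 25), (3, 30), (3, 31)]
Unfold 3 (reflect across h@3): 16 holes -> [(2, 16), (2, 17), (2, 22), (2, 23), (2, 24), (2, 25), (2, 30), (2, 31), (3, 16), (3, 17), (3, 22), (3, 23), (3, 24), (3, 25), (3, 30), (3, 31)]
Unfold 4 (reflect across h@2): 32 holes -> [(0, 16), (0, 17), (0, 22), (0, 23), (0, 24), (0, 25), (0, 30), (0, 31), (1, 16), (1, 17), (1, 22), (1, 23), (1, 24), (1, 25), (1, 30), (1, 31), (2, 16), (2, 17), (2, 22), (2, 23), (2, 24), (2, 25), (2, 30), (2, 31), (3, 16), (3, 17), (3, 22), (3, 23), (3, 24), (3, 25), (3, 30), (3, 31)]
Unfold 5 (reflect across v@16): 64 holes -> [(0, 0), (0, 1), (0, 6), (0, 7), (0, 8), (0, 9), (0, 14), (0, 15), (0, 16), (0, 17), (0, 22), (0, 23), (0, 24), (0, 25), (0, 30), (0, 31), (1, 0), (1, 1), (1, 6), (1, 7), (1, 8), (1, 9), (1, 14), (1, 15), (1, 16), (1, 17), (1, 22), (1, 23), (1, 24), (1, 25), (1, 30), (1, 31), (2, 0), (2, 1), (2, 6), (2, 7), (2, 8), (2, 9), (2, 14), (2, 15), (2, 16), (2, 17), (2, 22), (2, 23), (2, 24), (2, 25), (2, 30), (2, 31), (3, 0), (3, 1), (3, 6), (3, 7), (3, 8), (3, 9), (3, 14), (3, 15), (3, 16), (3, 17), (3, 22), (3, 23), (3, 24), (3, 25), (3, 30), (3, 31)]
Holes: [(0, 0), (0, 1), (0, 6), (0, 7), (0, 8), (0, 9), (0, 14), (0, 15), (0, 16), (0, 17), (0, 22), (0, 23), (0, 24), (0, 25), (0, 30), (0, 31), (1, 0), (1, 1), (1, 6), (1, 7), (1, 8), (1, 9), (1, 14), (1, 15), (1, 16), (1, 17), (1, 22), (1, 23), (1, 24), (1, 25), (1, 30), (1, 31), (2, 0), (2, 1), (2, 6), (2, 7), (2, 8), (2, 9), (2, 14), (2, 15), (2, 16), (2, 17), (2, 22), (2, 23), (2, 24), (2, 25), (2, 30), (2, 31), (3, 0), (3, 1), (3, 6), (3, 7), (3, 8), (3, 9), (3, 14), (3, 15), (3, 16), (3, 17), (3, 22), (3, 23), (3, 24), (3, 25), (3, 30), (3, 31)]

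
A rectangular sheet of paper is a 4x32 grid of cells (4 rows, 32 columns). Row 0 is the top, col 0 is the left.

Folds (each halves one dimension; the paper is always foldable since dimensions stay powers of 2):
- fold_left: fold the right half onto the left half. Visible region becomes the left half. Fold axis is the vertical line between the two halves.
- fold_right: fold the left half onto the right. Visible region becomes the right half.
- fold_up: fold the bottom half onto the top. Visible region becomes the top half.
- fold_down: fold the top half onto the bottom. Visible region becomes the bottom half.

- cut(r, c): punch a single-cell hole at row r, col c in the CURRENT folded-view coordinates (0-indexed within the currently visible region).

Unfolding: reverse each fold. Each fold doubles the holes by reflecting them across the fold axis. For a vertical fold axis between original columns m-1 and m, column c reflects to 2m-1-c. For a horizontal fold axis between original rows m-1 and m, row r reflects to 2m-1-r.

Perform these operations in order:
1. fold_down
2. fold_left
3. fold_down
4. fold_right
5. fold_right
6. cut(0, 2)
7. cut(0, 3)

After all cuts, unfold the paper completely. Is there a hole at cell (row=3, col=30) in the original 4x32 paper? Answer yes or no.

Answer: yes

Derivation:
Op 1 fold_down: fold axis h@2; visible region now rows[2,4) x cols[0,32) = 2x32
Op 2 fold_left: fold axis v@16; visible region now rows[2,4) x cols[0,16) = 2x16
Op 3 fold_down: fold axis h@3; visible region now rows[3,4) x cols[0,16) = 1x16
Op 4 fold_right: fold axis v@8; visible region now rows[3,4) x cols[8,16) = 1x8
Op 5 fold_right: fold axis v@12; visible region now rows[3,4) x cols[12,16) = 1x4
Op 6 cut(0, 2): punch at orig (3,14); cuts so far [(3, 14)]; region rows[3,4) x cols[12,16) = 1x4
Op 7 cut(0, 3): punch at orig (3,15); cuts so far [(3, 14), (3, 15)]; region rows[3,4) x cols[12,16) = 1x4
Unfold 1 (reflect across v@12): 4 holes -> [(3, 8), (3, 9), (3, 14), (3, 15)]
Unfold 2 (reflect across v@8): 8 holes -> [(3, 0), (3, 1), (3, 6), (3, 7), (3, 8), (3, 9), (3, 14), (3, 15)]
Unfold 3 (reflect across h@3): 16 holes -> [(2, 0), (2, 1), (2, 6), (2, 7), (2, 8), (2, 9), (2, 14), (2, 15), (3, 0), (3, 1), (3, 6), (3, 7), (3, 8), (3, 9), (3, 14), (3, 15)]
Unfold 4 (reflect across v@16): 32 holes -> [(2, 0), (2, 1), (2, 6), (2, 7), (2, 8), (2, 9), (2, 14), (2, 15), (2, 16), (2, 17), (2, 22), (2, 23), (2, 24), (2, 25), (2, 30), (2, 31), (3, 0), (3, 1), (3, 6), (3, 7), (3, 8), (3, 9), (3, 14), (3, 15), (3, 16), (3, 17), (3, 22), (3, 23), (3, 24), (3, 25), (3, 30), (3, 31)]
Unfold 5 (reflect across h@2): 64 holes -> [(0, 0), (0, 1), (0, 6), (0, 7), (0, 8), (0, 9), (0, 14), (0, 15), (0, 16), (0, 17), (0, 22), (0, 23), (0, 24), (0, 25), (0, 30), (0, 31), (1, 0), (1, 1), (1, 6), (1, 7), (1, 8), (1, 9), (1, 14), (1, 15), (1, 16), (1, 17), (1, 22), (1, 23), (1, 24), (1, 25), (1, 30), (1, 31), (2, 0), (2, 1), (2, 6), (2, 7), (2, 8), (2, 9), (2, 14), (2, 15), (2, 16), (2, 17), (2, 22), (2, 23), (2, 24), (2, 25), (2, 30), (2, 31), (3, 0), (3, 1), (3, 6), (3, 7), (3, 8), (3, 9), (3, 14), (3, 15), (3, 16), (3, 17), (3, 22), (3, 23), (3, 24), (3, 25), (3, 30), (3, 31)]
Holes: [(0, 0), (0, 1), (0, 6), (0, 7), (0, 8), (0, 9), (0, 14), (0, 15), (0, 16), (0, 17), (0, 22), (0, 23), (0, 24), (0, 25), (0, 30), (0, 31), (1, 0), (1, 1), (1, 6), (1, 7), (1, 8), (1, 9), (1, 14), (1, 15), (1, 16), (1, 17), (1, 22), (1, 23), (1, 24), (1, 25), (1, 30), (1, 31), (2, 0), (2, 1), (2, 6), (2, 7), (2, 8), (2, 9), (2, 14), (2, 15), (2, 16), (2, 17), (2, 22), (2, 23), (2, 24), (2, 25), (2, 30), (2, 31), (3, 0), (3, 1), (3, 6), (3, 7), (3, 8), (3, 9), (3, 14), (3, 15), (3, 16), (3, 17), (3, 22), (3, 23), (3, 24), (3, 25), (3, 30), (3, 31)]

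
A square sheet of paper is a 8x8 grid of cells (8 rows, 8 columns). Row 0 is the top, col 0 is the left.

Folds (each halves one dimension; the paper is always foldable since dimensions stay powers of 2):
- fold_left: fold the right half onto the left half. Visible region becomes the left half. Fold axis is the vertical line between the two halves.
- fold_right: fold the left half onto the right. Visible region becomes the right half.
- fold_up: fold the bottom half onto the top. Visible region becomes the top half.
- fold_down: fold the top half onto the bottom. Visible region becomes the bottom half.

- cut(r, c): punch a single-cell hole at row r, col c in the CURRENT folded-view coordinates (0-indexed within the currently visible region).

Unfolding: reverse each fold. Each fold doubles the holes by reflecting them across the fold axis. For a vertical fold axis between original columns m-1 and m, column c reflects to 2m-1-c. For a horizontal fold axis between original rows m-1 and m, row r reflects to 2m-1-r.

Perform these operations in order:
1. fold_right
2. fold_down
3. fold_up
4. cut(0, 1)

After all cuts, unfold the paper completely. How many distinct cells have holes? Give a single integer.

Op 1 fold_right: fold axis v@4; visible region now rows[0,8) x cols[4,8) = 8x4
Op 2 fold_down: fold axis h@4; visible region now rows[4,8) x cols[4,8) = 4x4
Op 3 fold_up: fold axis h@6; visible region now rows[4,6) x cols[4,8) = 2x4
Op 4 cut(0, 1): punch at orig (4,5); cuts so far [(4, 5)]; region rows[4,6) x cols[4,8) = 2x4
Unfold 1 (reflect across h@6): 2 holes -> [(4, 5), (7, 5)]
Unfold 2 (reflect across h@4): 4 holes -> [(0, 5), (3, 5), (4, 5), (7, 5)]
Unfold 3 (reflect across v@4): 8 holes -> [(0, 2), (0, 5), (3, 2), (3, 5), (4, 2), (4, 5), (7, 2), (7, 5)]

Answer: 8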